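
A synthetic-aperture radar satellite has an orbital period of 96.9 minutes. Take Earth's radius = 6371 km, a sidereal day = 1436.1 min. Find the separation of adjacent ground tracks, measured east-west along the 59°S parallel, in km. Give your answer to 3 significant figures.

T = 96.9 min = 5814.0 s.
Node shift per orbit = (5814.0/86166) × 360° = 24.29°.
Equatorial spacing = 24.29 × 111.2 km/° = 2701 km.
At 59° latitude, spacing = 2701 × cos(59°) = 1391 km.

1390 km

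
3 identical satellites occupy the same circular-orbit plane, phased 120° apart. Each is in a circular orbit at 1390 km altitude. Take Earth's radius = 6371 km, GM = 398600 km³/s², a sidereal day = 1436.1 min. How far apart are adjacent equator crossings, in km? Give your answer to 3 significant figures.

1050 km

Semi-major axis a = 6371 + 1390 = 7761 km. Period T = 2π√(a³/μ) = 2π√(7761³/398600) = 6804.4 s = 113.41 min.
Single-satellite node shift = (6804.4/86166) × 360° = 28.43°.
With 3 satellites evenly phased, successive equator crossings are 28.43/3 = 9.476° apart.
That is 9.476 × 111.2 = 1054 km at the equator.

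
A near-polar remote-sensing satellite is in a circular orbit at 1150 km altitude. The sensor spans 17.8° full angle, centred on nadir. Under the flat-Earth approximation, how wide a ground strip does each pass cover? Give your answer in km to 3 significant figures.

360 km

Half-angle = 17.8°/2 = 8.9°.
Swath width ≈ 2h·tan(θ/2) = 2 × 1150 × tan(8.9°) = 360.2 km.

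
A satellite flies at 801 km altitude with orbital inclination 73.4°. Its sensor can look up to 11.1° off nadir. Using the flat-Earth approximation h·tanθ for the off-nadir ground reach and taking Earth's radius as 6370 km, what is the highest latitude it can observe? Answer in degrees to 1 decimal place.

74.8°

For a prograde orbit the ground track reaches latitude ±i = ±73.4°.
Sensor half-swath on the ground ≈ 801·tan(11.1°) = 157 km = 1.41° of latitude.
Maximum observable latitude ≈ 73.4 + 1.41 = 74.8°.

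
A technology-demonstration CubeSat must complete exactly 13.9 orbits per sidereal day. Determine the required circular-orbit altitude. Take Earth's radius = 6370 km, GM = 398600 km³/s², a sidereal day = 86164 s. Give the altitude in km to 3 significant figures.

923 km

Required period T = 86164 / 13.9 = 6198.8 s.
From T = 2π√(a³/μ): a = (μ T²/4π²)^(1/3) = (398600 × 6198.8² / 4π²)^(1/3) = 7293 km.
Altitude h = a − R = 7293 − 6370 = 923 km.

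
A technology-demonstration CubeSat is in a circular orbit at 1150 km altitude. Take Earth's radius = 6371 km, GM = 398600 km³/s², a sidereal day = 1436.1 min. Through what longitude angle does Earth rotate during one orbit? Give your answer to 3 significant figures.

27.1°

Semi-major axis a = 6371 + 1150 = 7521 km. Period T = 2π√(a³/μ) = 2π√(7521³/398600) = 6491.2 s = 108.19 min.
During one orbit Earth rotates (6491.2 / 86166) × 360° = 27.12°.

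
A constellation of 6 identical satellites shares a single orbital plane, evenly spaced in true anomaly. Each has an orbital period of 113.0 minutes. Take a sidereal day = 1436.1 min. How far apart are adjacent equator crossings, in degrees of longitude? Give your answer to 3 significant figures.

T = 113.0 min = 6780.0 s.
Single-satellite node shift = (6780.0/86166) × 360° = 28.33°.
With 6 satellites evenly phased, successive equator crossings are 28.33/6 = 4.721° apart.

4.72°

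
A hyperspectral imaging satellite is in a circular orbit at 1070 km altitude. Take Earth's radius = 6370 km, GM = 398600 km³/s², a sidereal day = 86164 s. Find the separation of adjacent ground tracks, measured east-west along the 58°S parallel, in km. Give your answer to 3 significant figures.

1570 km

Semi-major axis a = 6370 + 1070 = 7440 km. Period T = 2π√(a³/μ) = 2π√(7440³/398600) = 6386.6 s = 106.44 min.
Node shift per orbit = (6386.6/86164) × 360° = 26.68°.
Equatorial spacing = 26.68 × 111.2 km/° = 2967 km.
At 58° latitude, spacing = 2967 × cos(58°) = 1572 km.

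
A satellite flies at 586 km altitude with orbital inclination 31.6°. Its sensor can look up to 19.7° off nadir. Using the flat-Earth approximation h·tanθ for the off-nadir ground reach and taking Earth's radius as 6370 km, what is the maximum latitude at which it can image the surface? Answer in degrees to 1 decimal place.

33.5°

For a prograde orbit the ground track reaches latitude ±i = ±31.6°.
Sensor half-swath on the ground ≈ 586·tan(19.7°) = 210 km = 1.89° of latitude.
Maximum observable latitude ≈ 31.6 + 1.89 = 33.5°.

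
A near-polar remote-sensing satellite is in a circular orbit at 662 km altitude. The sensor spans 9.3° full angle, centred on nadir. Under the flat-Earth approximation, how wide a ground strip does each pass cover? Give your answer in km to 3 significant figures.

Half-angle = 9.3°/2 = 4.65°.
Swath width ≈ 2h·tan(θ/2) = 2 × 662 × tan(4.65°) = 107.7 km.

108 km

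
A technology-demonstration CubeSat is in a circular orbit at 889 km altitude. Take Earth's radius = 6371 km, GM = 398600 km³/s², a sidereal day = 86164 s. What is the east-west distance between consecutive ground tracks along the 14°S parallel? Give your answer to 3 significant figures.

Semi-major axis a = 6371 + 889 = 7260 km. Period T = 2π√(a³/μ) = 2π√(7260³/398600) = 6156.2 s = 102.60 min.
Node shift per orbit = (6156.2/86164) × 360° = 25.72°.
Equatorial spacing = 25.72 × 111.2 km/° = 2860 km.
At 14° latitude, spacing = 2860 × cos(14°) = 2775 km.

2780 km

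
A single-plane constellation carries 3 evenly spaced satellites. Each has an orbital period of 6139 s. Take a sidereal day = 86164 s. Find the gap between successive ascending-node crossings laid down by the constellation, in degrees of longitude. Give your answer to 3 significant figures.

Single-satellite node shift = (6139.0/86164) × 360° = 25.65°.
With 3 satellites evenly phased, successive equator crossings are 25.65/3 = 8.550° apart.

8.55°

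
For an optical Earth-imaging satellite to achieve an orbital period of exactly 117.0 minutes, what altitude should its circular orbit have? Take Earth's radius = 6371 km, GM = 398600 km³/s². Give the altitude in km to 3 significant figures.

T = 117.0 min = 7020.0 s.
From T = 2π√(a³/μ): a = (μ T²/4π²)^(1/3) = (398600 × 7020.0² / 4π²)^(1/3) = 7924 km.
Altitude h = a − R = 7924 − 6371 = 1553 km.

1550 km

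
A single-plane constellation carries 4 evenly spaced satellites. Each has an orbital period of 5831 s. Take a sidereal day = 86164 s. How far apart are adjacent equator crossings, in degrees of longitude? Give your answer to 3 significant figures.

6.09°

Single-satellite node shift = (5831.0/86164) × 360° = 24.36°.
With 4 satellites evenly phased, successive equator crossings are 24.36/4 = 6.091° apart.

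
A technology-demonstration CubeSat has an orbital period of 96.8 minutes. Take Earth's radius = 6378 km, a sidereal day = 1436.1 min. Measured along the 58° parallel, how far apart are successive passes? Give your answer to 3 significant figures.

1430 km

T = 96.8 min = 5808.0 s.
Node shift per orbit = (5808.0/86166) × 360° = 24.27°.
Equatorial spacing = 24.27 × 111.3 km/° = 2701 km.
At 58° latitude, spacing = 2701 × cos(58°) = 1431 km.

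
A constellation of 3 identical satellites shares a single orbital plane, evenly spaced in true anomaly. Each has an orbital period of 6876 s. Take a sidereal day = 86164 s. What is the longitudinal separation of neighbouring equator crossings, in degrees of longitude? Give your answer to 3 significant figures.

9.58°

Single-satellite node shift = (6876.0/86164) × 360° = 28.73°.
With 3 satellites evenly phased, successive equator crossings are 28.73/3 = 9.576° apart.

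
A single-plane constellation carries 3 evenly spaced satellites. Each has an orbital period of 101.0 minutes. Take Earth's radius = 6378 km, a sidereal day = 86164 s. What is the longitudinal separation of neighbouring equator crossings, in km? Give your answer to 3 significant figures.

T = 101.0 min = 6060.0 s.
Single-satellite node shift = (6060.0/86164) × 360° = 25.32°.
With 3 satellites evenly phased, successive equator crossings are 25.32/3 = 8.440° apart.
That is 8.440 × 111.3 = 939 km at the equator.

939 km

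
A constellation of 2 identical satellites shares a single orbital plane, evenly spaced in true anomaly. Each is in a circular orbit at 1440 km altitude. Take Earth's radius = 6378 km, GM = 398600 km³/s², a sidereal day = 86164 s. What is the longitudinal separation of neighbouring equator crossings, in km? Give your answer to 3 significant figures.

1600 km

Semi-major axis a = 6378 + 1440 = 7818 km. Period T = 2π√(a³/μ) = 2π√(7818³/398600) = 6879.5 s = 114.66 min.
Single-satellite node shift = (6879.5/86164) × 360° = 28.74°.
With 2 satellites evenly phased, successive equator crossings are 28.74/2 = 14.371° apart.
That is 14.371 × 111.3 = 1600 km at the equator.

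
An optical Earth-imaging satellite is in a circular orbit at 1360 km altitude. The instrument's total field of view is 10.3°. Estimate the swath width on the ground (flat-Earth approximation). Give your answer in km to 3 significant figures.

Half-angle = 10.3°/2 = 5.15°.
Swath width ≈ 2h·tan(θ/2) = 2 × 1360 × tan(5.15°) = 245.1 km.

245 km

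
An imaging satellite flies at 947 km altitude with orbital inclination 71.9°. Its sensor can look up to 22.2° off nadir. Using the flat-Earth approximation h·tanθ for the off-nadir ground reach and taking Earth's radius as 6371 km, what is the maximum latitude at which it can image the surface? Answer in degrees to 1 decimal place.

75.4°

For a prograde orbit the ground track reaches latitude ±i = ±71.9°.
Sensor half-swath on the ground ≈ 947·tan(22.2°) = 386 km = 3.48° of latitude.
Maximum observable latitude ≈ 71.9 + 3.48 = 75.4°.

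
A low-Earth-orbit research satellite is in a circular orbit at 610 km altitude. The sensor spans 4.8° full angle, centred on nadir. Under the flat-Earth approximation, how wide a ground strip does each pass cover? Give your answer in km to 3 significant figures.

Half-angle = 4.8°/2 = 2.4°.
Swath width ≈ 2h·tan(θ/2) = 2 × 610 × tan(2.4°) = 51.1 km.

51.1 km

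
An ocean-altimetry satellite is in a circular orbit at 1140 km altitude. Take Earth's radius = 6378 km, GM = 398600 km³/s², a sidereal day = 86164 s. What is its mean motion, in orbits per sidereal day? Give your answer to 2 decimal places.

13.28

Semi-major axis a = 6378 + 1140 = 7518 km. Period T = 2π√(a³/μ) = 2π√(7518³/398600) = 6487.3 s = 108.12 min.
Orbits per sidereal day = 86164 / 6487.3 = 13.282.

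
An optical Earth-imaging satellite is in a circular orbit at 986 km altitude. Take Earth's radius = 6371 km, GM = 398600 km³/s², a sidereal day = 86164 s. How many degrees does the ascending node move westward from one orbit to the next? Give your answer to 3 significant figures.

26.2°

Semi-major axis a = 6371 + 986 = 7357 km. Period T = 2π√(a³/μ) = 2π√(7357³/398600) = 6280.0 s = 104.67 min.
During one orbit Earth rotates (6280.0 / 86164) × 360° = 26.24°.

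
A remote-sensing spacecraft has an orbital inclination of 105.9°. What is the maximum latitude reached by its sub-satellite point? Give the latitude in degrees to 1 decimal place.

74.1°

Retrograde orbit: the ground track reaches ±(180° − i) = ±(180 − 105.9) = ±74.1°.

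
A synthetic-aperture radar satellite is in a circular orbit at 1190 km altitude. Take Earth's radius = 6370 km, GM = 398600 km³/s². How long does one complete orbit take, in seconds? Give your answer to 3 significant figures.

6540 seconds

Semi-major axis a = 6370 + 1190 = 7560 km. Period T = 2π√(a³/μ) = 2π√(7560³/398600) = 6541.7 s = 109.03 min.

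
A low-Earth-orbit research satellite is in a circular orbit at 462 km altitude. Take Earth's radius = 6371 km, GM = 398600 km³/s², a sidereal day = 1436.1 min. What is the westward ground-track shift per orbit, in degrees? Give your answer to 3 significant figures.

Semi-major axis a = 6371 + 462 = 6833 km. Period T = 2π√(a³/μ) = 2π√(6833³/398600) = 5621.2 s = 93.69 min.
During one orbit Earth rotates (5621.2 / 86166) × 360° = 23.49°.

23.5°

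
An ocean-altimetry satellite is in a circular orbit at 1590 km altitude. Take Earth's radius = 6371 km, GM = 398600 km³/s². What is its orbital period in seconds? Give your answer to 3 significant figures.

7070 seconds

Semi-major axis a = 6371 + 1590 = 7961 km. Period T = 2π√(a³/μ) = 2π√(7961³/398600) = 7069.1 s = 117.82 min.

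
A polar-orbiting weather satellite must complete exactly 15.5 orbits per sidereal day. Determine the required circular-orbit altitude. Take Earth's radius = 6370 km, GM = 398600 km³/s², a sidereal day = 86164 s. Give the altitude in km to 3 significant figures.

Required period T = 86164 / 15.5 = 5559.0 s.
From T = 2π√(a³/μ): a = (μ T²/4π²)^(1/3) = (398600 × 5559.0² / 4π²)^(1/3) = 6782 km.
Altitude h = a − R = 6782 − 6370 = 412 km.

412 km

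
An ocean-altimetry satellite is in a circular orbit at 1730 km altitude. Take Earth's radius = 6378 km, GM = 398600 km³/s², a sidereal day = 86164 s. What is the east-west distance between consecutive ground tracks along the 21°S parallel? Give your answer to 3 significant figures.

3150 km

Semi-major axis a = 6378 + 1730 = 8108 km. Period T = 2π√(a³/μ) = 2π√(8108³/398600) = 7265.8 s = 121.10 min.
Node shift per orbit = (7265.8/86164) × 360° = 30.36°.
Equatorial spacing = 30.36 × 111.3 km/° = 3379 km.
At 21° latitude, spacing = 3379 × cos(21°) = 3155 km.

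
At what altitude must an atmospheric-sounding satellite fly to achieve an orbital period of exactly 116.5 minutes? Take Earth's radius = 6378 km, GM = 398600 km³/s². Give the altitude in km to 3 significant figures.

1520 km

T = 116.5 min = 6990.0 s.
From T = 2π√(a³/μ): a = (μ T²/4π²)^(1/3) = (398600 × 6990.0² / 4π²)^(1/3) = 7902 km.
Altitude h = a − R = 7902 − 6378 = 1524 km.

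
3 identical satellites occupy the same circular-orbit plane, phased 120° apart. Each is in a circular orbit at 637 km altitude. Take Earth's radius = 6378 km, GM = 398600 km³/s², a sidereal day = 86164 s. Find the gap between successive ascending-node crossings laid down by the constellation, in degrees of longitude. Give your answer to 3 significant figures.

Semi-major axis a = 6378 + 637 = 7015 km. Period T = 2π√(a³/μ) = 2π√(7015³/398600) = 5847.3 s = 97.45 min.
Single-satellite node shift = (5847.3/86164) × 360° = 24.43°.
With 3 satellites evenly phased, successive equator crossings are 24.43/3 = 8.143° apart.

8.14°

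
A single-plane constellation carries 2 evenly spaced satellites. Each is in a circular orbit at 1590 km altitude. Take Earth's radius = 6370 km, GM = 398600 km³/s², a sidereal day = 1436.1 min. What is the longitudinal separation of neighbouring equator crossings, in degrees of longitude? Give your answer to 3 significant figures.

Semi-major axis a = 6370 + 1590 = 7960 km. Period T = 2π√(a³/μ) = 2π√(7960³/398600) = 7067.7 s = 117.80 min.
Single-satellite node shift = (7067.7/86166) × 360° = 29.53°.
With 2 satellites evenly phased, successive equator crossings are 29.53/2 = 14.764° apart.

14.8°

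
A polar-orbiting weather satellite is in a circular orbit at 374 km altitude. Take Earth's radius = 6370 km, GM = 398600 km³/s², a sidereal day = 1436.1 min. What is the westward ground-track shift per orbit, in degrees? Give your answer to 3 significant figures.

23.0°

Semi-major axis a = 6370 + 374 = 6744 km. Period T = 2π√(a³/μ) = 2π√(6744³/398600) = 5511.7 s = 91.86 min.
During one orbit Earth rotates (5511.7 / 86166) × 360° = 23.03°.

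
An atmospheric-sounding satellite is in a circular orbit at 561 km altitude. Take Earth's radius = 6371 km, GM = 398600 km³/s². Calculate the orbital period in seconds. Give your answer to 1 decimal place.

5743.8 seconds

Semi-major axis a = 6371 + 561 = 6932 km. Period T = 2π√(a³/μ) = 2π√(6932³/398600) = 5743.8 s = 95.73 min.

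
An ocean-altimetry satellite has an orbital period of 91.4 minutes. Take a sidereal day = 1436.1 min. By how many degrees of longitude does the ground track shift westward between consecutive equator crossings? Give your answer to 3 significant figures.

22.9°

T = 91.4 min = 5484.0 s.
During one orbit Earth rotates (5484.0 / 86166) × 360° = 22.91°.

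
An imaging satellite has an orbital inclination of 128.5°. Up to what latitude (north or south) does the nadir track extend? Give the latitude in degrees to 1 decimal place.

51.5°

Retrograde orbit: the ground track reaches ±(180° − i) = ±(180 − 128.5) = ±51.5°.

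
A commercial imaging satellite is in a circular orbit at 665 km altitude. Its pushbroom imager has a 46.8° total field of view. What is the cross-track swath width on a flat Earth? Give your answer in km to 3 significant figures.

576 km

Half-angle = 46.8°/2 = 23.4°.
Swath width ≈ 2h·tan(θ/2) = 2 × 665 × tan(23.4°) = 575.5 km.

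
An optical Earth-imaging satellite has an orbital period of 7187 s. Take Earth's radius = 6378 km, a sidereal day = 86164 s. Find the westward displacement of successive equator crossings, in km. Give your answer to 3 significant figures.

3340 km

During one orbit Earth rotates (7187.0 / 86164) × 360° = 30.03°.
At the equator that is 30.03° × (2π·6378/360) km/° = 30.03 × 111.3 = 3343 km.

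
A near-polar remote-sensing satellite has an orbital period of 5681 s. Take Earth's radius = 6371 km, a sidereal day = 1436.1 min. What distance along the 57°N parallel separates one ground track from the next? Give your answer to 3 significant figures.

1440 km

Node shift per orbit = (5681.0/86166) × 360° = 23.74°.
Equatorial spacing = 23.74 × 111.2 km/° = 2639 km.
At 57° latitude, spacing = 2639 × cos(57°) = 1437 km.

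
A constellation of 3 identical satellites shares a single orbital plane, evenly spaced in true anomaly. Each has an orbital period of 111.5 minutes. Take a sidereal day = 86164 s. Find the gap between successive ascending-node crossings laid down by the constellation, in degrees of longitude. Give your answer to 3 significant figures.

9.32°

T = 111.5 min = 6690.0 s.
Single-satellite node shift = (6690.0/86164) × 360° = 27.95°.
With 3 satellites evenly phased, successive equator crossings are 27.95/3 = 9.317° apart.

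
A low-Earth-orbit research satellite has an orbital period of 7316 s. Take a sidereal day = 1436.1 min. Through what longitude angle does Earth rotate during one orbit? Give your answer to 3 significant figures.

30.6°

During one orbit Earth rotates (7316.0 / 86166) × 360° = 30.57°.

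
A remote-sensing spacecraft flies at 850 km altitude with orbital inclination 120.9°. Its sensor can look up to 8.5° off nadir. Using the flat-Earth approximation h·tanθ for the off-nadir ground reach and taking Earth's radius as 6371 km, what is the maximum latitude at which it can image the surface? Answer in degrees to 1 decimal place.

60.2°

Retrograde orbit: the ground track reaches ±(180° − i) = ±(180 − 120.9) = ±59.1°.
Sensor half-swath on the ground ≈ 850·tan(8.5°) = 127 km = 1.14° of latitude.
Maximum observable latitude ≈ 59.1 + 1.14 = 60.2°.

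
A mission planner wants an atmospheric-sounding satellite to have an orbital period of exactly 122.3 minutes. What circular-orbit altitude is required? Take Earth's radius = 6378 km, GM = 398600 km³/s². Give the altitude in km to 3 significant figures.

T = 122.3 min = 7338.0 s.
From T = 2π√(a³/μ): a = (μ T²/4π²)^(1/3) = (398600 × 7338.0² / 4π²)^(1/3) = 8162 km.
Altitude h = a − R = 8162 − 6378 = 1784 km.

1780 km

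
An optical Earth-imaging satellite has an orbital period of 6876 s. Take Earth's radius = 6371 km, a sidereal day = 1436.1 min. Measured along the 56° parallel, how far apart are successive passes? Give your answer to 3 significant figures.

1790 km

Node shift per orbit = (6876.0/86166) × 360° = 28.73°.
Equatorial spacing = 28.73 × 111.2 km/° = 3194 km.
At 56° latitude, spacing = 3194 × cos(56°) = 1786 km.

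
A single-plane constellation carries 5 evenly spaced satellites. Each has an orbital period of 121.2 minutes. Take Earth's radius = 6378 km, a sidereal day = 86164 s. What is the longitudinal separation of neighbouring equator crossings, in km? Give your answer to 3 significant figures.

T = 121.2 min = 7272.0 s.
Single-satellite node shift = (7272.0/86164) × 360° = 30.38°.
With 5 satellites evenly phased, successive equator crossings are 30.38/5 = 6.077° apart.
That is 6.077 × 111.3 = 676 km at the equator.

676 km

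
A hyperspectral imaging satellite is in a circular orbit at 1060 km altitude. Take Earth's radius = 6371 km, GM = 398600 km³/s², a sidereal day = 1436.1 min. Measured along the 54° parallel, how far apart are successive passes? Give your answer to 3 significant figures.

Semi-major axis a = 6371 + 1060 = 7431 km. Period T = 2π√(a³/μ) = 2π√(7431³/398600) = 6375.0 s = 106.25 min.
Node shift per orbit = (6375.0/86166) × 360° = 26.63°.
Equatorial spacing = 26.63 × 111.2 km/° = 2962 km.
At 54° latitude, spacing = 2962 × cos(54°) = 1741 km.

1740 km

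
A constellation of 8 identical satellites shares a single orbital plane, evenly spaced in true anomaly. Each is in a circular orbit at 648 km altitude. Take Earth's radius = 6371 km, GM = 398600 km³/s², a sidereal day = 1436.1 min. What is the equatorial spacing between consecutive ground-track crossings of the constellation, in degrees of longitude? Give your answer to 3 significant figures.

3.06°

Semi-major axis a = 6371 + 648 = 7019 km. Period T = 2π√(a³/μ) = 2π√(7019³/398600) = 5852.3 s = 97.54 min.
Single-satellite node shift = (5852.3/86166) × 360° = 24.45°.
With 8 satellites evenly phased, successive equator crossings are 24.45/8 = 3.056° apart.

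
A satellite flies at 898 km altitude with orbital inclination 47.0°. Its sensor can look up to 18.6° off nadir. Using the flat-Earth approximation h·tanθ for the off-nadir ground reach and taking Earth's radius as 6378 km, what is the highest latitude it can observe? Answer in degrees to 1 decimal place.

49.7°

For a prograde orbit the ground track reaches latitude ±i = ±47.0°.
Sensor half-swath on the ground ≈ 898·tan(18.6°) = 302 km = 2.71° of latitude.
Maximum observable latitude ≈ 47.0 + 2.71 = 49.7°.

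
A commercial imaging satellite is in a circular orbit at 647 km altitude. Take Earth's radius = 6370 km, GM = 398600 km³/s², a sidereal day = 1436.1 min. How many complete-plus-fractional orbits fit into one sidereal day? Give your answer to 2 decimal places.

Semi-major axis a = 6370 + 647 = 7017 km. Period T = 2π√(a³/μ) = 2π√(7017³/398600) = 5849.8 s = 97.50 min.
Orbits per sidereal day = 86166 / 5849.8 = 14.730.

14.73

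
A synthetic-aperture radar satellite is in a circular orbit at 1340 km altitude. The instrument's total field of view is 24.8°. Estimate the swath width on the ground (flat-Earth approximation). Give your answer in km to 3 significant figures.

589 km

Half-angle = 24.8°/2 = 12.4°.
Swath width ≈ 2h·tan(θ/2) = 2 × 1340 × tan(12.4°) = 589.2 km.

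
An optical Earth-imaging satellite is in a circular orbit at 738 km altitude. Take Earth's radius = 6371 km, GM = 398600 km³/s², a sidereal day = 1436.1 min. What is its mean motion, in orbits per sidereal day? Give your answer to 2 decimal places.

Semi-major axis a = 6371 + 738 = 7109 km. Period T = 2π√(a³/μ) = 2π√(7109³/398600) = 5965.2 s = 99.42 min.
Orbits per sidereal day = 86166 / 5965.2 = 14.445.

14.44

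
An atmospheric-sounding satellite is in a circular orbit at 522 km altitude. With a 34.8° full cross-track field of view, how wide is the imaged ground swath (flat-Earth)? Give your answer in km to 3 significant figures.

327 km

Half-angle = 34.8°/2 = 17.4°.
Swath width ≈ 2h·tan(θ/2) = 2 × 522 × tan(17.4°) = 327.2 km.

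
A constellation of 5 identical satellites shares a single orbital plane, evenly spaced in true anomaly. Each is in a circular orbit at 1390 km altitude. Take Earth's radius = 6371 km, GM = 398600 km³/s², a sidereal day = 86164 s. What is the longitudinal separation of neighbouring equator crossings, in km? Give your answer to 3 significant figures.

632 km

Semi-major axis a = 6371 + 1390 = 7761 km. Period T = 2π√(a³/μ) = 2π√(7761³/398600) = 6804.4 s = 113.41 min.
Single-satellite node shift = (6804.4/86164) × 360° = 28.43°.
With 5 satellites evenly phased, successive equator crossings are 28.43/5 = 5.686° apart.
That is 5.686 × 111.2 = 632 km at the equator.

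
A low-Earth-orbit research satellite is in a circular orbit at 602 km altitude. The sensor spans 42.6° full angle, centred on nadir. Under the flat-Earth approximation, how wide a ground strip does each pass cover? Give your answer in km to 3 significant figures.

469 km

Half-angle = 42.6°/2 = 21.3°.
Swath width ≈ 2h·tan(θ/2) = 2 × 602 × tan(21.3°) = 469.4 km.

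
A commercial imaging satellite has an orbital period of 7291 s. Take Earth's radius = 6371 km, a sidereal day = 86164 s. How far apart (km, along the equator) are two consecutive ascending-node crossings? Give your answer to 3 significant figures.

During one orbit Earth rotates (7291.0 / 86164) × 360° = 30.46°.
At the equator that is 30.46° × (2π·6371/360) km/° = 30.46 × 111.2 = 3387 km.

3390 km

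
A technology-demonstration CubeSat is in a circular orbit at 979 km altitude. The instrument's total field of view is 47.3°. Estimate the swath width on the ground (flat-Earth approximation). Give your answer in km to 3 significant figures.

Half-angle = 47.3°/2 = 23.65°.
Swath width ≈ 2h·tan(θ/2) = 2 × 979 × tan(23.65°) = 857.5 km.

857 km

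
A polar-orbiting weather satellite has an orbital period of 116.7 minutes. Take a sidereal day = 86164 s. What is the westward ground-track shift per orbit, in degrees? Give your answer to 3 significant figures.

T = 116.7 min = 7002.0 s.
During one orbit Earth rotates (7002.0 / 86164) × 360° = 29.25°.

29.3°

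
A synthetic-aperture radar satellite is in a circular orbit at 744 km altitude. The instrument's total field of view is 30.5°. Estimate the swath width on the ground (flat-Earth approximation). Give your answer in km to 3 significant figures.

Half-angle = 30.5°/2 = 15.25°.
Swath width ≈ 2h·tan(θ/2) = 2 × 744 × tan(15.25°) = 405.7 km.

406 km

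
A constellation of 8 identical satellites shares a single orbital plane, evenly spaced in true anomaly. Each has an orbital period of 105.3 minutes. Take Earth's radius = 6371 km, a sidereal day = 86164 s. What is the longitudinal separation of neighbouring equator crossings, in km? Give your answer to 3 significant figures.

T = 105.3 min = 6318.0 s.
Single-satellite node shift = (6318.0/86164) × 360° = 26.40°.
With 8 satellites evenly phased, successive equator crossings are 26.40/8 = 3.300° apart.
That is 3.300 × 111.2 = 367 km at the equator.

367 km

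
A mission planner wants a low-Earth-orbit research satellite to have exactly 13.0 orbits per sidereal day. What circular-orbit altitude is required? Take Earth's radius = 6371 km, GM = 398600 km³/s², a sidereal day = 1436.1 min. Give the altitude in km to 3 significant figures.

1260 km

Required period T = 86166 / 13.0 = 6628.2 s.
From T = 2π√(a³/μ): a = (μ T²/4π²)^(1/3) = (398600 × 6628.2² / 4π²)^(1/3) = 7626 km.
Altitude h = a − R = 7626 − 6371 = 1255 km.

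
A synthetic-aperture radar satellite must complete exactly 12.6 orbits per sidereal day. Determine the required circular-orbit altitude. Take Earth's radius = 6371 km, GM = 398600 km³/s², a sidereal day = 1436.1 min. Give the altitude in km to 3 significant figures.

Required period T = 86166 / 12.6 = 6838.6 s.
From T = 2π√(a³/μ): a = (μ T²/4π²)^(1/3) = (398600 × 6838.6² / 4π²)^(1/3) = 7787 km.
Altitude h = a − R = 7787 − 6371 = 1416 km.

1420 km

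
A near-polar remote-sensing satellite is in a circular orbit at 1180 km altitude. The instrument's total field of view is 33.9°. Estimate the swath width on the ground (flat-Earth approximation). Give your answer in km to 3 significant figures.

719 km

Half-angle = 33.9°/2 = 16.95°.
Swath width ≈ 2h·tan(θ/2) = 2 × 1180 × tan(16.95°) = 719.3 km.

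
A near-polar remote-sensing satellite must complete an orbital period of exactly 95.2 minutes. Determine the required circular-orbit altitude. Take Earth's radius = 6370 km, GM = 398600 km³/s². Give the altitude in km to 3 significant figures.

536 km

T = 95.2 min = 5712.0 s.
From T = 2π√(a³/μ): a = (μ T²/4π²)^(1/3) = (398600 × 5712.0² / 4π²)^(1/3) = 6906 km.
Altitude h = a − R = 6906 − 6370 = 536 km.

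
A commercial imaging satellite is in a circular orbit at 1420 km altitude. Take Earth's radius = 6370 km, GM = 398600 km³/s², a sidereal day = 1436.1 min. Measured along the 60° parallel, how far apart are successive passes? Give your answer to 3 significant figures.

1590 km

Semi-major axis a = 6370 + 1420 = 7790 km. Period T = 2π√(a³/μ) = 2π√(7790³/398600) = 6842.5 s = 114.04 min.
Node shift per orbit = (6842.5/86166) × 360° = 28.59°.
Equatorial spacing = 28.59 × 111.2 km/° = 3178 km.
At 60° latitude, spacing = 3178 × cos(60°) = 1589 km.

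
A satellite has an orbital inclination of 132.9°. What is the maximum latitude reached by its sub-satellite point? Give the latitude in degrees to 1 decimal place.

47.1°

Retrograde orbit: the ground track reaches ±(180° − i) = ±(180 − 132.9) = ±47.1°.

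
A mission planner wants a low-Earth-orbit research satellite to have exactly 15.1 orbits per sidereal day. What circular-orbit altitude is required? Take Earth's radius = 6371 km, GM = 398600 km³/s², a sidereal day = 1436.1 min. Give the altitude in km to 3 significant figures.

531 km

Required period T = 86166 / 15.1 = 5706.4 s.
From T = 2π√(a³/μ): a = (μ T²/4π²)^(1/3) = (398600 × 5706.4² / 4π²)^(1/3) = 6902 km.
Altitude h = a − R = 6902 − 6371 = 531 km.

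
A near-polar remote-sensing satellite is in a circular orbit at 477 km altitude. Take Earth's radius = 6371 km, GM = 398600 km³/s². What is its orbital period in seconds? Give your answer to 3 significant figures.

Semi-major axis a = 6371 + 477 = 6848 km. Period T = 2π√(a³/μ) = 2π√(6848³/398600) = 5639.7 s = 94.00 min.

5640 seconds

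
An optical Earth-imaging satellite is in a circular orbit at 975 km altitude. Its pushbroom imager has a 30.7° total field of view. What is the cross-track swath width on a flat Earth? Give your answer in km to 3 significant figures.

Half-angle = 30.7°/2 = 15.35°.
Swath width ≈ 2h·tan(θ/2) = 2 × 975 × tan(15.35°) = 535.3 km.

535 km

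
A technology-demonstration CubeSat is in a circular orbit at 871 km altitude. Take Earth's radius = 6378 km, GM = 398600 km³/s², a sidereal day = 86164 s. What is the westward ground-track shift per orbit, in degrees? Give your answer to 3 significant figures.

Semi-major axis a = 6378 + 871 = 7249 km. Period T = 2π√(a³/μ) = 2π√(7249³/398600) = 6142.3 s = 102.37 min.
During one orbit Earth rotates (6142.3 / 86164) × 360° = 25.66°.

25.7°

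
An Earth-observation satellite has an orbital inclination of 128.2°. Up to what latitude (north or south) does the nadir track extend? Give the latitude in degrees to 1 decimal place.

Retrograde orbit: the ground track reaches ±(180° − i) = ±(180 − 128.2) = ±51.8°.

51.8°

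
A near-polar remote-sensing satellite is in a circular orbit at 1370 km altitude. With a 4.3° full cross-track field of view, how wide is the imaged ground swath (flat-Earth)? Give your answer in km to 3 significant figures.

Half-angle = 4.3°/2 = 2.15°.
Swath width ≈ 2h·tan(θ/2) = 2 × 1370 × tan(2.15°) = 102.9 km.

103 km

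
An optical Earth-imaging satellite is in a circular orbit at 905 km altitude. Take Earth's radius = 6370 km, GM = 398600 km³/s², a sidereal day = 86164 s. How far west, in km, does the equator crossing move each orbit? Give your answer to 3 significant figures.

Semi-major axis a = 6370 + 905 = 7275 km. Period T = 2π√(a³/μ) = 2π√(7275³/398600) = 6175.3 s = 102.92 min.
During one orbit Earth rotates (6175.3 / 86164) × 360° = 25.80°.
At the equator that is 25.80° × (2π·6370/360) km/° = 25.80 × 111.2 = 2868 km.

2870 km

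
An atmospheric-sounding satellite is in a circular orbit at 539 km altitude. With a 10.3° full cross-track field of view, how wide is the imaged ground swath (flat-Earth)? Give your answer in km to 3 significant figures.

97.2 km

Half-angle = 10.3°/2 = 5.15°.
Swath width ≈ 2h·tan(θ/2) = 2 × 539 × tan(5.15°) = 97.2 km.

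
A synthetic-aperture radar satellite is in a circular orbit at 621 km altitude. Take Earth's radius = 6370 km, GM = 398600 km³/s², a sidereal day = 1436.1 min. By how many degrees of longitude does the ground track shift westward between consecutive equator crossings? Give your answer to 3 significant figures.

Semi-major axis a = 6370 + 621 = 6991 km. Period T = 2π√(a³/μ) = 2π√(6991³/398600) = 5817.3 s = 96.95 min.
During one orbit Earth rotates (5817.3 / 86166) × 360° = 24.30°.

24.3°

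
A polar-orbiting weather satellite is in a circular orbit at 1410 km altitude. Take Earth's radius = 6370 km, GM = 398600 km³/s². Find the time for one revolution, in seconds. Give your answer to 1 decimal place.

Semi-major axis a = 6370 + 1410 = 7780 km. Period T = 2π√(a³/μ) = 2π√(7780³/398600) = 6829.4 s = 113.82 min.

6829.4 seconds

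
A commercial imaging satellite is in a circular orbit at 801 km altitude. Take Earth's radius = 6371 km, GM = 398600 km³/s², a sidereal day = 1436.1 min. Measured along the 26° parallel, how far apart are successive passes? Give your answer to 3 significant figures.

2520 km

Semi-major axis a = 6371 + 801 = 7172 km. Period T = 2π√(a³/μ) = 2π√(7172³/398600) = 6044.7 s = 100.74 min.
Node shift per orbit = (6044.7/86166) × 360° = 25.25°.
Equatorial spacing = 25.25 × 111.2 km/° = 2808 km.
At 26° latitude, spacing = 2808 × cos(26°) = 2524 km.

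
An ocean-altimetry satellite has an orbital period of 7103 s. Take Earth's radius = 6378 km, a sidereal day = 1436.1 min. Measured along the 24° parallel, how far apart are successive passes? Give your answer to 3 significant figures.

Node shift per orbit = (7103.0/86166) × 360° = 29.68°.
Equatorial spacing = 29.68 × 111.3 km/° = 3303 km.
At 24° latitude, spacing = 3303 × cos(24°) = 3018 km.

3020 km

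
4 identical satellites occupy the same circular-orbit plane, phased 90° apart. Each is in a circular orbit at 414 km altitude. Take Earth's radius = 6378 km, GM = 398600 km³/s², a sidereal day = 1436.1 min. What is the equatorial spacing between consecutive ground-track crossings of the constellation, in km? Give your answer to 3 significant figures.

648 km

Semi-major axis a = 6378 + 414 = 6792 km. Period T = 2π√(a³/μ) = 2π√(6792³/398600) = 5570.7 s = 92.84 min.
Single-satellite node shift = (5570.7/86166) × 360° = 23.27°.
With 4 satellites evenly phased, successive equator crossings are 23.27/4 = 5.819° apart.
That is 5.819 × 111.3 = 648 km at the equator.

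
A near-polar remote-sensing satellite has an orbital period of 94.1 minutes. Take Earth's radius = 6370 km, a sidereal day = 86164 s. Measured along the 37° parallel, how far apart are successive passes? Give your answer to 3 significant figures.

2090 km

T = 94.1 min = 5646.0 s.
Node shift per orbit = (5646.0/86164) × 360° = 23.59°.
Equatorial spacing = 23.59 × 111.2 km/° = 2623 km.
At 37° latitude, spacing = 2623 × cos(37°) = 2095 km.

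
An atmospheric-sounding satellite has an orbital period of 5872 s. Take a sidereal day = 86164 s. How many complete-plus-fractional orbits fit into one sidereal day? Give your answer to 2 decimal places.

Orbits per sidereal day = 86164 / 5872.0 = 14.674.

14.67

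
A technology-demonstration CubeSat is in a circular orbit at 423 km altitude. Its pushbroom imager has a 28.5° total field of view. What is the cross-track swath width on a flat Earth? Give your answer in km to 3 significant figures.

Half-angle = 28.5°/2 = 14.25°.
Swath width ≈ 2h·tan(θ/2) = 2 × 423 × tan(14.25°) = 214.9 km.

215 km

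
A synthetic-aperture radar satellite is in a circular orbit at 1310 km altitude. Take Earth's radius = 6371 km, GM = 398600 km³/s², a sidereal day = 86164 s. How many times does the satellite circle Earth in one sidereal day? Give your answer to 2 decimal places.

Semi-major axis a = 6371 + 1310 = 7681 km. Period T = 2π√(a³/μ) = 2π√(7681³/398600) = 6699.4 s = 111.66 min.
Orbits per sidereal day = 86164 / 6699.4 = 12.861.

12.86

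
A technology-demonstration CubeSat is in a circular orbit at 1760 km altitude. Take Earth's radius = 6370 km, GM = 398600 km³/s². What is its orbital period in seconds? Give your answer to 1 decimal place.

Semi-major axis a = 6370 + 1760 = 8130 km. Period T = 2π√(a³/μ) = 2π√(8130³/398600) = 7295.4 s = 121.59 min.

7295.4 seconds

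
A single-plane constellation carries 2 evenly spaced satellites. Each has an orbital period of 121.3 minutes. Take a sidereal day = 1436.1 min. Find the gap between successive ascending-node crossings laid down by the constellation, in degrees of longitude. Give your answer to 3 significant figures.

15.2°

T = 121.3 min = 7278.0 s.
Single-satellite node shift = (7278.0/86166) × 360° = 30.41°.
With 2 satellites evenly phased, successive equator crossings are 30.41/2 = 15.204° apart.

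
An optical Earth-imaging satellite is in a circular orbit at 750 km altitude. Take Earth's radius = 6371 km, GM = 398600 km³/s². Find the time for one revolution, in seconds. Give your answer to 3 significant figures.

5980 seconds

Semi-major axis a = 6371 + 750 = 7121 km. Period T = 2π√(a³/μ) = 2π√(7121³/398600) = 5980.3 s = 99.67 min.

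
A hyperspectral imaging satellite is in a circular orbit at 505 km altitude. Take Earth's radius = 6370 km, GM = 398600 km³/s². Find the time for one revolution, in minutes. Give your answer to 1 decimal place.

94.6 min

Semi-major axis a = 6370 + 505 = 6875 km. Period T = 2π√(a³/μ) = 2π√(6875³/398600) = 5673.1 s = 94.55 min.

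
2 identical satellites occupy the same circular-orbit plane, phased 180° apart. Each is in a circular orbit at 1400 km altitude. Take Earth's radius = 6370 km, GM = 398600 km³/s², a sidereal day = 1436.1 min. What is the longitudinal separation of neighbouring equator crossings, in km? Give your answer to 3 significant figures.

Semi-major axis a = 6370 + 1400 = 7770 km. Period T = 2π√(a³/μ) = 2π√(7770³/398600) = 6816.2 s = 113.60 min.
Single-satellite node shift = (6816.2/86166) × 360° = 28.48°.
With 2 satellites evenly phased, successive equator crossings are 28.48/2 = 14.239° apart.
That is 14.239 × 111.2 = 1583 km at the equator.

1580 km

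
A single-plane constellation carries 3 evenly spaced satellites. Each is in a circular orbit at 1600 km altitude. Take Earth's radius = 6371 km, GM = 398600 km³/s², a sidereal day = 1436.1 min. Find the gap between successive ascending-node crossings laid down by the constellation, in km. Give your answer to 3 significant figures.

Semi-major axis a = 6371 + 1600 = 7971 km. Period T = 2π√(a³/μ) = 2π√(7971³/398600) = 7082.4 s = 118.04 min.
Single-satellite node shift = (7082.4/86166) × 360° = 29.59°.
With 3 satellites evenly phased, successive equator crossings are 29.59/3 = 9.863° apart.
That is 9.863 × 111.2 = 1097 km at the equator.

1100 km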